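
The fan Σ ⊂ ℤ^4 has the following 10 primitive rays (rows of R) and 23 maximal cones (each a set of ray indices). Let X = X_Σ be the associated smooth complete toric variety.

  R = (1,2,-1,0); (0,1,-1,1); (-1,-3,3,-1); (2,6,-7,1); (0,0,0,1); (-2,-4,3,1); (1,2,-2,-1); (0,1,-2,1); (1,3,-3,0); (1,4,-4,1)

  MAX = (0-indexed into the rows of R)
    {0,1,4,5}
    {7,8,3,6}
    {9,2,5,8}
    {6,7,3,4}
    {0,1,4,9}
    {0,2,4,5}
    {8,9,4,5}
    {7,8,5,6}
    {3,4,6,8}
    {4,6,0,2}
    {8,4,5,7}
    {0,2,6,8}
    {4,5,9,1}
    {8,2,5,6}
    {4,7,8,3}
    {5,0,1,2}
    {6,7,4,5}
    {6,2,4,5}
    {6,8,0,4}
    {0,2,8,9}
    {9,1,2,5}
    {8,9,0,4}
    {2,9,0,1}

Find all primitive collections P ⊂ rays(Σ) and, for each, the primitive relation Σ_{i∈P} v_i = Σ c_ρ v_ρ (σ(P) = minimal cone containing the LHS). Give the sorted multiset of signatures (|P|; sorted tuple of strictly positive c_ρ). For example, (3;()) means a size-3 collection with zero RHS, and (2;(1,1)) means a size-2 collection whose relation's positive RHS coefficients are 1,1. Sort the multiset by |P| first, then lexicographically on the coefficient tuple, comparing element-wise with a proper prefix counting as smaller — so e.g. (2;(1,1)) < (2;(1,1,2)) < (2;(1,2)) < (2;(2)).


|primitive collections| = 20. Relations:

  P = {1,6}:  v_{1} + v_{6} = v_{8}  ⟹  sig = (2;(1))
  P = {1,8}:  v_{1} + v_{8} = v_{9}  ⟹  sig = (2;(1))
  P = {0,7}:  v_{0} + v_{7} = v_{4} + v_{8}  ⟹  sig = (2;(1,1))
  P = {2,3}:  v_{2} + v_{3} = v_{6} + v_{7}  ⟹  sig = (2;(1,1))
  P = {2,7}:  v_{2} + v_{7} = v_{5} + v_{6}  ⟹  sig = (2;(1,1))
  P = {1,3}:  v_{1} + v_{3} = v_{4} + v_{7} + 2·v_{8}  ⟹  sig = (2;(1,1,2))
  P = {1,7}:  v_{1} + v_{7} = v_{4} + v_{5} + 2·v_{8}  ⟹  sig = (2;(1,1,2))
  P = {3,9}:  v_{3} + v_{9} = v_{4} + v_{7} + 3·v_{8}  ⟹  sig = (2;(1,1,3))
  P = {7,9}:  v_{7} + v_{9} = v_{4} + v_{5} + 3·v_{8}  ⟹  sig = (2;(1,1,3))
  P = {0,3}:  v_{0} + v_{3} = 2·v_{4} + v_{6} + 2·v_{8}  ⟹  sig = (2;(1,2,2))
  P = {3,5}:  v_{3} + v_{5} = 2·v_{7}  ⟹  sig = (2;(2))
  P = {6,9}:  v_{6} + v_{9} = 2·v_{8}  ⟹  sig = (2;(2))
  P = {0,5,6}:  v_{0} + v_{5} + v_{6} = 0  ⟹  sig = (3;())
  P = {2,4,8}:  v_{2} + v_{4} + v_{8} = 0  ⟹  sig = (3;())
  P = {0,5,8}:  v_{0} + v_{5} + v_{8} = v_{1}  ⟹  sig = (3;(1))
  P = {2,4,9}:  v_{2} + v_{4} + v_{9} = v_{1}  ⟹  sig = (3;(1))
  P = {1,2,4}:  v_{1} + v_{2} + v_{4} = v_{0} + v_{5}  ⟹  sig = (3;(1,1))
  P = {0,5,9}:  v_{0} + v_{5} + v_{9} = 2·v_{1}  ⟹  sig = (3;(2))
  P = {4,5,6,8}:  v_{4} + v_{5} + v_{6} + v_{8} = v_{7}  ⟹  sig = (4;(1))
  P = {4,6,7,8}:  v_{4} + v_{6} + v_{7} + v_{8} = v_{3}  ⟹  sig = (4;(1))

Hence PRS(X_Σ) =
{ (2;(1)) ×2,  (2;(1,1)) ×3,  (2;(1,1,2)) ×2,  (2;(1,1,3)) ×2,  (2;(1,2,2)),  (2;(2)) ×2,  (3;()) ×2,  (3;(1)) ×2,  (3;(1,1)),  (3;(2)),  (4;(1)) ×2 }


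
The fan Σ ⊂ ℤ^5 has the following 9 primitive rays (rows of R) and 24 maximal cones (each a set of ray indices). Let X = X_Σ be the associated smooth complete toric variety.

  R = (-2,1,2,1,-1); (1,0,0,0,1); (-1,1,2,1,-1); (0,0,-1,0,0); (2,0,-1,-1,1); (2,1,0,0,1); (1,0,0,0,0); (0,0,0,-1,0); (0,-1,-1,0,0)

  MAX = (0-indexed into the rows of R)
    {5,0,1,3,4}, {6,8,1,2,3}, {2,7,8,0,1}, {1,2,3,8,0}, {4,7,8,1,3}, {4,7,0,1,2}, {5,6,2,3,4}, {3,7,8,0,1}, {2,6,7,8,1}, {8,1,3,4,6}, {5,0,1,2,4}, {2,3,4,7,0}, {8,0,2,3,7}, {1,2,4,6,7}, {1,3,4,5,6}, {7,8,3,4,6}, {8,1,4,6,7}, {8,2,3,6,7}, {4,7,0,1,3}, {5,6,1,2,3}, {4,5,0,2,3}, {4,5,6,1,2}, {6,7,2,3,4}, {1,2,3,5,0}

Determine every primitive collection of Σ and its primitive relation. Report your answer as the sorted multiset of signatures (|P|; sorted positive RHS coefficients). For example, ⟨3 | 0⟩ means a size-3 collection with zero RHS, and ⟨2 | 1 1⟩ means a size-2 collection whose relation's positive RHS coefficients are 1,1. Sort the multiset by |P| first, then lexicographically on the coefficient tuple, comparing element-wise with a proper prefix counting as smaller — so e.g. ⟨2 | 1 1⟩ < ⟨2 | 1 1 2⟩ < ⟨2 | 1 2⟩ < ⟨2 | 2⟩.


8 minimal non-faces of Δ(Σ) (on 9 rays):

  P = {0,6}:  v_{0} + v_{6} = v_{2}  ⟹  sig = ⟨2 | 1⟩
  P = {5,8}:  v_{5} + v_{8} = v_{1} + v_{3} + v_{6}  ⟹  sig = ⟨2 | 1 1 1⟩
  P = {5,7}:  v_{5} + v_{7} = v_{0} + 2·v_{4}  ⟹  sig = ⟨2 | 1 2⟩
  P = {0,4,8}:  v_{0} + v_{4} + v_{8} = 0  ⟹  sig = ⟨3 | 0⟩
  P = {2,4,8}:  v_{2} + v_{4} + v_{8} = v_{6}  ⟹  sig = ⟨3 | 1⟩
  P = {1,2,3,4}:  v_{1} + v_{2} + v_{3} + v_{4} = v_{5}  ⟹  sig = ⟨4 | 1⟩
  P = {1,3,6,7}:  v_{1} + v_{3} + v_{6} + v_{7} = v_{4}  ⟹  sig = ⟨4 | 1⟩
  P = {1,2,3,7}:  v_{1} + v_{2} + v_{3} + v_{7} = v_{0} + v_{4}  ⟹  sig = ⟨4 | 1 1⟩

Hence PRS(X_Σ) =
{ ⟨2 | 1⟩,  ⟨2 | 1 1 1⟩,  ⟨2 | 1 2⟩,  ⟨3 | 0⟩,  ⟨3 | 1⟩,  ⟨4 | 1⟩ ×2,  ⟨4 | 1 1⟩ }


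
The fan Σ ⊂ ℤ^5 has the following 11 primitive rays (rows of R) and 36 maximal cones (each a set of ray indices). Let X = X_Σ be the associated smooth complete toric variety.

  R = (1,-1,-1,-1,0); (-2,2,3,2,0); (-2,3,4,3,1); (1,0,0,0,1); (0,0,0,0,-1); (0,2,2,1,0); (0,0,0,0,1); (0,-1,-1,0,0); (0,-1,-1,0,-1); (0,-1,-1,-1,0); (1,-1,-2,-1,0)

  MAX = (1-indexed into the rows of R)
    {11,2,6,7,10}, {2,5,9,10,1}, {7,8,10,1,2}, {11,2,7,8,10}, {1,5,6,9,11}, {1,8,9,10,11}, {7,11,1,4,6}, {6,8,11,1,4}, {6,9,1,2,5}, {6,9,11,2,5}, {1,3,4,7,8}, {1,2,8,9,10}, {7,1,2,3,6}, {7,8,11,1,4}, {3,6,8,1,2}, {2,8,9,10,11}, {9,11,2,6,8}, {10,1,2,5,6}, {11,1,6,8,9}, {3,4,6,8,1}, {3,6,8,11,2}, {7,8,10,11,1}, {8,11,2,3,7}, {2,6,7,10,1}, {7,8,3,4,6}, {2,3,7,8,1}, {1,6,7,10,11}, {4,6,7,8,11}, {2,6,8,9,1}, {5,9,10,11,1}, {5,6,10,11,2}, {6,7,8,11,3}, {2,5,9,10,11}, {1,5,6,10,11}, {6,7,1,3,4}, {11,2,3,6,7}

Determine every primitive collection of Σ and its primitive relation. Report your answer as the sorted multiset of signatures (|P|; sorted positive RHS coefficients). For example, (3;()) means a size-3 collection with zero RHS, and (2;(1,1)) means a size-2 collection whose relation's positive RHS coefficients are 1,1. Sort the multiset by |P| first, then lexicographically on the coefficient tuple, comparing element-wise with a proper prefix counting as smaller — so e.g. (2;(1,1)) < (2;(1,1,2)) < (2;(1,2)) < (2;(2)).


Δ(Σ) — 11 vertices, 17 min non-faces:

  P = {5,7}:  v_{5} + v_{7} = 0 — sig = (2;())
  P = {5,8}:  v_{5} + v_{8} = v_{9} — sig = (2;(1))
  P = {7,9}:  v_{7} + v_{9} = v_{8} — sig = (2;(1))
  P = {2,4}:  v_{2} + v_{4} = v_{1} + v_{3} — sig = (2;(1,1))
  P = {3,10}:  v_{3} + v_{10} = v_{2} + v_{7} — sig = (2;(1,1))
  P = {4,10}:  v_{4} + v_{10} = v_{1} + v_{7} — sig = (2;(1,1))
  P = {3,5}:  v_{3} + v_{5} = v_{2} + v_{6} + v_{8} — sig = (2;(1,1,1))
  P = {4,5}:  v_{4} + v_{5} = v_{1} + v_{6} + v_{8} — sig = (2;(1,1,1))
  P = {3,9}:  v_{3} + v_{9} = v_{2} + v_{6} + 2·v_{8} — sig = (2;(1,1,2))
  P = {4,9}:  v_{4} + v_{9} = v_{1} + v_{6} + 2·v_{8} — sig = (2;(1,1,2))
  P = {1,2,11}:  v_{1} + v_{2} + v_{11} = 0 — sig = (3;())
  P = {6,8,10}:  v_{6} + v_{8} + v_{10} = 0 — sig = (3;())
  P = {6,9,10}:  v_{6} + v_{9} + v_{10} = v_{5} — sig = (3;(1))
  P = {1,3,11}:  v_{1} + v_{3} + v_{11} = v_{6} + v_{7} + v_{8} — sig = (3;(1,1,1))
  P = {3,4,11}:  v_{3} + v_{4} + v_{11} = 2·v_{6} + 2·v_{7} + 2·v_{8} — sig = (3;(2,2,2))
  P = {1,6,7,8}:  v_{1} + v_{6} + v_{7} + v_{8} = v_{4} — sig = (4;(1))
  P = {2,6,7,8}:  v_{2} + v_{6} + v_{7} + v_{8} = v_{3} — sig = (4;(1))

Signatures (|P|; sorted positive RHS coefficients), sorted:
[(2;()), (2;(1)), (2;(1)), (2;(1,1)), (2;(1,1)), (2;(1,1)), (2;(1,1,1)), (2;(1,1,1)), (2;(1,1,2)), (2;(1,1,2)), (3;()), (3;()), (3;(1)), (3;(1,1,1)), (3;(2,2,2)), (4;(1)), (4;(1))]


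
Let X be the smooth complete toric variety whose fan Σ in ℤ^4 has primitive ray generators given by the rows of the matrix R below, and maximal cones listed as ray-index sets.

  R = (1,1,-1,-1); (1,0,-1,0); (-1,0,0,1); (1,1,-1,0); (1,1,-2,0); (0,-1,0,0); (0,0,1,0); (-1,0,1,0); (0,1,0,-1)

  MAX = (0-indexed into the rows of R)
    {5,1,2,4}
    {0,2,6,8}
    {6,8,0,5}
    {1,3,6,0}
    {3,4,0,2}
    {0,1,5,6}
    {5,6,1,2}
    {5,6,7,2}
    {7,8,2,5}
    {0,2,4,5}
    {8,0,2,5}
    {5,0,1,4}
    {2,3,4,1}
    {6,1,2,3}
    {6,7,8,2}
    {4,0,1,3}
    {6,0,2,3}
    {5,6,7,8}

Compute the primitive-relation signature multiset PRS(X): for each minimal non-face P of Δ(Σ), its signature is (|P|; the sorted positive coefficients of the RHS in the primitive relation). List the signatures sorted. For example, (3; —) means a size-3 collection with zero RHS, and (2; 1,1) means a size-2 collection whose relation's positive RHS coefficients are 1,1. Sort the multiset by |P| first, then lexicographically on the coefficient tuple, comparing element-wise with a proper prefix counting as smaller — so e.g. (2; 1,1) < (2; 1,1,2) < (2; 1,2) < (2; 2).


|primitive collections| = 12. Relations:

  P = {1,7}:  v_{1} + v_{7} = 0  →  sig = (2; —)
  P = {0,7}:  v_{0} + v_{7} = v_{8}  →  sig = (2; 1)
  P = {1,8}:  v_{1} + v_{8} = v_{0}  →  sig = (2; 1)
  P = {3,5}:  v_{3} + v_{5} = v_{1}  →  sig = (2; 1)
  P = {4,6}:  v_{4} + v_{6} = v_{3}  →  sig = (2; 1)
  P = {4,7}:  v_{4} + v_{7} = v_{0} + v_{2}  →  sig = (2; 1,1)
  P = {3,7}:  v_{3} + v_{7} = v_{0} + v_{2} + v_{6}  →  sig = (2; 1,1,1)
  P = {3,8}:  v_{3} + v_{8} = 2·v_{0} + v_{2} + v_{6}  →  sig = (2; 1,1,2)
  P = {4,8}:  v_{4} + v_{8} = 2·v_{0} + v_{2}  →  sig = (2; 1,2)
  P = {0,1,2}:  v_{0} + v_{1} + v_{2} = v_{4}  →  sig = (3; 1)
  P = {0,2,5,6}:  v_{0} + v_{2} + v_{5} + v_{6} = 0  →  sig = (4; —)
  P = {2,5,6,8}:  v_{2} + v_{5} + v_{6} + v_{8} = v_{7}  →  sig = (4; 1)

so the primitive-relation signature multiset is
    (2; —)
    (2; 1)
    (2; 1)
    (2; 1)
    (2; 1)
    (2; 1,1)
    (2; 1,1,1)
    (2; 1,1,2)
    (2; 1,2)
    (3; 1)
    (4; —)
    (4; 1)


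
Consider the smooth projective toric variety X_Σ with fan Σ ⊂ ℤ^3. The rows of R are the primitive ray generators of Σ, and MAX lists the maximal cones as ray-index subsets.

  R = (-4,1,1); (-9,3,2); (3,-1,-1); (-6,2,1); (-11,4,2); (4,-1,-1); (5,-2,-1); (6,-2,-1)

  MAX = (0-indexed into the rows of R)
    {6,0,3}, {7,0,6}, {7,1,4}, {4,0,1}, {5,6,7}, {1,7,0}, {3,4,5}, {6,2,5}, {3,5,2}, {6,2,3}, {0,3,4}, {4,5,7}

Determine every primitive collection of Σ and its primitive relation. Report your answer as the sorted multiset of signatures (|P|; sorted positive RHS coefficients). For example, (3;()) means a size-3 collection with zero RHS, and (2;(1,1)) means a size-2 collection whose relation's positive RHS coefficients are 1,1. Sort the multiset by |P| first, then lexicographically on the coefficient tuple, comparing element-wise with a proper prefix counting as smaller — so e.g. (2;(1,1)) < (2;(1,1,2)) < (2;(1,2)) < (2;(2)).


Σ has 12 primitive collections:

  • {0,5}:  v_{0} + v_{5} = 0  ⟹  sig = (2;())
  • {3,7}:  v_{3} + v_{7} = 0  ⟹  sig = (2;())
  • {1,2}:  v_{1} + v_{2} = v_{3}  ⟹  sig = (2;(1))
  • {1,6}:  v_{1} + v_{6} = v_{0}  ⟹  sig = (2;(1))
  • {4,6}:  v_{4} + v_{6} = v_{3}  ⟹  sig = (2;(1))
  • {0,2}:  v_{0} + v_{2} = v_{3} + v_{6}  ⟹  sig = (2;(1,1))
  • {1,3}:  v_{1} + v_{3} = v_{0} + v_{4}  ⟹  sig = (2;(1,1))
  • {1,5}:  v_{1} + v_{5} = v_{4} + v_{7}  ⟹  sig = (2;(1,1))
  • {2,7}:  v_{2} + v_{7} = v_{5} + v_{6}  ⟹  sig = (2;(1,1))
  • {2,4}:  v_{2} + v_{4} = 2·v_{3} + v_{5}  ⟹  sig = (2;(1,2))
  • {0,4,7}:  v_{0} + v_{4} + v_{7} = v_{1}  ⟹  sig = (3;(1))
  • {3,5,6}:  v_{3} + v_{5} + v_{6} = v_{2}  ⟹  sig = (3;(1))

Sorted signature multiset PRS(X):
[(2;()), (2;()), (2;(1)), (2;(1)), (2;(1)), (2;(1,1)), (2;(1,1)), (2;(1,1)), (2;(1,1)), (2;(1,2)), (3;(1)), (3;(1))]


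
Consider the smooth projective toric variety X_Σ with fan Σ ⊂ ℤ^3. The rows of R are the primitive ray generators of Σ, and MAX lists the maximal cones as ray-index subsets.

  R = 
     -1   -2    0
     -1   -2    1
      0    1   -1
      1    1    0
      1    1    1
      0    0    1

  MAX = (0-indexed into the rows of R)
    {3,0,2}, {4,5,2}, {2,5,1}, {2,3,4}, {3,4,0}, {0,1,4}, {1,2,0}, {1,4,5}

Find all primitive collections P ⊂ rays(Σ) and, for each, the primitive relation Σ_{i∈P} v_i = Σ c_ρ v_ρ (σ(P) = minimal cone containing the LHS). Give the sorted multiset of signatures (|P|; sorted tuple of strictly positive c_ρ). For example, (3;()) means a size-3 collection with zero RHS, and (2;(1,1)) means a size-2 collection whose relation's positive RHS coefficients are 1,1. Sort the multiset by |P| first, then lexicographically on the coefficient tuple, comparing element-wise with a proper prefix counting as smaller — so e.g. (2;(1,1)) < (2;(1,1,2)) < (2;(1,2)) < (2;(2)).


Σ has 5 primitive collections:

  • {0,5}:  v_{0} + v_{5} = v_{1} ; sig = (2;(1))
  • {3,5}:  v_{3} + v_{5} = v_{4} ; sig = (2;(1))
  • {1,3}:  v_{1} + v_{3} = v_{0} + v_{4} ; sig = (2;(1,1))
  • {0,2,4}:  v_{0} + v_{2} + v_{4} = 0 ; sig = (3;())
  • {1,2,4}:  v_{1} + v_{2} + v_{4} = v_{5} ; sig = (3;(1))

Signatures (|P|; sorted positive RHS coefficients), sorted:
[(2;(1)), (2;(1)), (2;(1,1)), (3;()), (3;(1))]


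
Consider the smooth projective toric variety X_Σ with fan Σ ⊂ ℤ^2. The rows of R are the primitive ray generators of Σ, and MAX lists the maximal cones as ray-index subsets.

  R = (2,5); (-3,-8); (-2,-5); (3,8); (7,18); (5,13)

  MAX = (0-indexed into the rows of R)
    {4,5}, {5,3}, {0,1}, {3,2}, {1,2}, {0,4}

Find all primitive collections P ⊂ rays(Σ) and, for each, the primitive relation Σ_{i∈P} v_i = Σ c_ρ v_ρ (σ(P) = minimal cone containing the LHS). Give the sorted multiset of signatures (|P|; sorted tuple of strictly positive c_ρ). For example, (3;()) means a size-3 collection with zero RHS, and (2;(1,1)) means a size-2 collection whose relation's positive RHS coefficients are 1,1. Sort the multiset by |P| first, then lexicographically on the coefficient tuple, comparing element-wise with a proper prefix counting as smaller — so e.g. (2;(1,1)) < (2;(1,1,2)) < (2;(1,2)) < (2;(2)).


Σ has 9 primitive collections:

  P={0,2}:  v_{0} + v_{2} = 0  →  sig = (2;())
  P={1,3}:  v_{1} + v_{3} = 0  →  sig = (2;())
  P={0,3}:  v_{0} + v_{3} = v_{5}  →  sig = (2;(1))
  P={0,5}:  v_{0} + v_{5} = v_{4}  →  sig = (2;(1))
  P={1,5}:  v_{1} + v_{5} = v_{0}  →  sig = (2;(1))
  P={2,4}:  v_{2} + v_{4} = v_{5}  →  sig = (2;(1))
  P={2,5}:  v_{2} + v_{5} = v_{3}  →  sig = (2;(1))
  P={1,4}:  v_{1} + v_{4} = 2·v_{0}  →  sig = (2;(2))
  P={3,4}:  v_{3} + v_{4} = 2·v_{5}  →  sig = (2;(2))

so the primitive-relation signature multiset is
    (2;())
    (2;())
    (2;(1))
    (2;(1))
    (2;(1))
    (2;(1))
    (2;(1))
    (2;(2))
    (2;(2))


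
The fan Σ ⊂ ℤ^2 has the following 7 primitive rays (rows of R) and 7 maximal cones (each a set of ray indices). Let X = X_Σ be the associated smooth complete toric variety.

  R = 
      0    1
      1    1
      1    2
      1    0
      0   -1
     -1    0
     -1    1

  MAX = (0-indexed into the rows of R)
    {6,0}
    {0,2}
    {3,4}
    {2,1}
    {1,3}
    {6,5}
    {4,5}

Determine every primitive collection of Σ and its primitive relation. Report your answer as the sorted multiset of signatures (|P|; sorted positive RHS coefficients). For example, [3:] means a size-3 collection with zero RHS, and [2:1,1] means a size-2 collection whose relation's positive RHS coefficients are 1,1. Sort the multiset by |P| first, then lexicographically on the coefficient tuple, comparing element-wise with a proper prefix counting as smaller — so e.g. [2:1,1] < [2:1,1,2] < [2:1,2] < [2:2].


14 minimal non-faces of Δ(Σ) (on 7 rays):

  P = {0,4}:  v_{0} + v_{4} = 0  →  sig = [2:]
  P = {3,5}:  v_{3} + v_{5} = 0  →  sig = [2:]
  P = {0,1}:  v_{0} + v_{1} = v_{2}  →  sig = [2:1]
  P = {0,3}:  v_{0} + v_{3} = v_{1}  →  sig = [2:1]
  P = {0,5}:  v_{0} + v_{5} = v_{6}  →  sig = [2:1]
  P = {1,4}:  v_{1} + v_{4} = v_{3}  →  sig = [2:1]
  P = {1,5}:  v_{1} + v_{5} = v_{0}  →  sig = [2:1]
  P = {2,4}:  v_{2} + v_{4} = v_{1}  →  sig = [2:1]
  P = {3,6}:  v_{3} + v_{6} = v_{0}  →  sig = [2:1]
  P = {4,6}:  v_{4} + v_{6} = v_{5}  →  sig = [2:1]
  P = {1,6}:  v_{1} + v_{6} = 2·v_{0}  →  sig = [2:2]
  P = {2,3}:  v_{2} + v_{3} = 2·v_{1}  →  sig = [2:2]
  P = {2,5}:  v_{2} + v_{5} = 2·v_{0}  →  sig = [2:2]
  P = {2,6}:  v_{2} + v_{6} = 3·v_{0}  →  sig = [2:3]

Sorted signature multiset PRS(X):
    |P|=2: 14 collections, coeffs (), (), (1), (1), (1), (1), (1), (1), (1), (1), (2), (2), (2), (3)


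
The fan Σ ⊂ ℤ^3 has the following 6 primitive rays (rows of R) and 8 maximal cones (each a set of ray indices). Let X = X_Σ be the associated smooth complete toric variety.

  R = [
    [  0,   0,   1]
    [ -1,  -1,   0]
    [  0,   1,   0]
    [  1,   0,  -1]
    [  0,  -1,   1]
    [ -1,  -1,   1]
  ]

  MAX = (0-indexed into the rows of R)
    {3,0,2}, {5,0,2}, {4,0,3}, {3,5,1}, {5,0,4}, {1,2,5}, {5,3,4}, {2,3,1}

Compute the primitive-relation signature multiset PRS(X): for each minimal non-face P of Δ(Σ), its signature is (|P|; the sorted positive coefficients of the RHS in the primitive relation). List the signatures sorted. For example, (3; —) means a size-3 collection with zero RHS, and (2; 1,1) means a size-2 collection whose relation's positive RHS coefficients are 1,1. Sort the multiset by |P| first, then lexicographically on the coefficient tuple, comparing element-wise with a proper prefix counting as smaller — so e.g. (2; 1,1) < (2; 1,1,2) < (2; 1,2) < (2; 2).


|primitive collections| = 5. Relations:

  P={0,1}:  v_{0} + v_{1} = v_{5}  ⟹  sig = (2; 1)
  P={2,4}:  v_{2} + v_{4} = v_{0}  ⟹  sig = (2; 1)
  P={1,4}:  v_{1} + v_{4} = v_{3} + 2·v_{5}  ⟹  sig = (2; 1,2)
  P={2,3,5}:  v_{2} + v_{3} + v_{5} = 0  ⟹  sig = (3; —)
  P={0,3,5}:  v_{0} + v_{3} + v_{5} = v_{4}  ⟹  sig = (3; 1)

Hence PRS(X_Σ) =
    (2; 1)
    (2; 1)
    (2; 1,2)
    (3; —)
    (3; 1)


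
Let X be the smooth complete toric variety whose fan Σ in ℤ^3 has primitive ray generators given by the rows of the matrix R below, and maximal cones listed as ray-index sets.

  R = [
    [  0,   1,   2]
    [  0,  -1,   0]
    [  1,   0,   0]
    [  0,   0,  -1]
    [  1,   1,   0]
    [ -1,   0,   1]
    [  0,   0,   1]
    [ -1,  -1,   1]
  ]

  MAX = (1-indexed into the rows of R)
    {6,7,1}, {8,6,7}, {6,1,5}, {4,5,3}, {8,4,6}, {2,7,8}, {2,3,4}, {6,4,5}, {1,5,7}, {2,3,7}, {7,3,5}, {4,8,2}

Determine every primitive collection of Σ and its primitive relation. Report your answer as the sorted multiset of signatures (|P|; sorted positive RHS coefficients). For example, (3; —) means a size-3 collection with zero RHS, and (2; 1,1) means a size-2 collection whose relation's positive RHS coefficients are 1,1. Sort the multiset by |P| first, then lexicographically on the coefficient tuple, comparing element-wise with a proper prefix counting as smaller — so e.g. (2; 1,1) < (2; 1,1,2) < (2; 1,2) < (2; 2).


Σ has 11 primitive collections:

  P = {4,7}:  v_{4} + v_{7} = 0 — sig = (2; —)
  P = {2,5}:  v_{2} + v_{5} = v_{3} — sig = (2; 1)
  P = {2,6}:  v_{2} + v_{6} = v_{8} — sig = (2; 1)
  P = {3,6}:  v_{3} + v_{6} = v_{7} — sig = (2; 1)
  P = {5,8}:  v_{5} + v_{8} = v_{7} — sig = (2; 1)
  P = {1,4}:  v_{1} + v_{4} = v_{5} + v_{6} — sig = (2; 1,1)
  P = {3,8}:  v_{3} + v_{8} = v_{2} + v_{7} — sig = (2; 1,1)
  P = {1,3}:  v_{1} + v_{3} = v_{5} + 2·v_{7} — sig = (2; 1,2)
  P = {1,8}:  v_{1} + v_{8} = v_{6} + 2·v_{7} — sig = (2; 1,2)
  P = {1,2}:  v_{1} + v_{2} = 2·v_{7} — sig = (2; 2)
  P = {5,6,7}:  v_{5} + v_{6} + v_{7} = v_{1} — sig = (3; 1)

Signatures (|P|; sorted positive RHS coefficients), sorted:
[(2; —), (2; 1), (2; 1), (2; 1), (2; 1), (2; 1,1), (2; 1,1), (2; 1,2), (2; 1,2), (2; 2), (3; 1)]


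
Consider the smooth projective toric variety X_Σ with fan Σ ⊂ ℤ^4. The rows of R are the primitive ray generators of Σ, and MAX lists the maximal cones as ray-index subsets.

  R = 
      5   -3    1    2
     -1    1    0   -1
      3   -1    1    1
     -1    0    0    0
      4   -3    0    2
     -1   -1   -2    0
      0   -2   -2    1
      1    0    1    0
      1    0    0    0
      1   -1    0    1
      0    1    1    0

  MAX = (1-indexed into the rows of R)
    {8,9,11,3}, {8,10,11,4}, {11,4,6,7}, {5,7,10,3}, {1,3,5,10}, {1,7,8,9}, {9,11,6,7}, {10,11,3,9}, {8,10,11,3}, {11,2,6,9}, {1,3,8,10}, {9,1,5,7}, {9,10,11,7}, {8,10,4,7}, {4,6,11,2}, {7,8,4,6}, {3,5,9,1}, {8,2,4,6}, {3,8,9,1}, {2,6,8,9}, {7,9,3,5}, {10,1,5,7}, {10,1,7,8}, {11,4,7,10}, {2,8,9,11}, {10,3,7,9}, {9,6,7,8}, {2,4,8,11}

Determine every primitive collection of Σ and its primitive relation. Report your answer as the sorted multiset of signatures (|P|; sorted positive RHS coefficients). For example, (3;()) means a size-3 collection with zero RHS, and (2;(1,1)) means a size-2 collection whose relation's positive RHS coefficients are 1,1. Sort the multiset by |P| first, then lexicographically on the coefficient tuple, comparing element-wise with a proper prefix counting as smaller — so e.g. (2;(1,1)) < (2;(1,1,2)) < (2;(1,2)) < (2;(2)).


Σ has 24 primitive collections:

  {2,10}:  v_{2} + v_{10} = 0  so sig = (2;())
  {4,9}:  v_{4} + v_{9} = 0  so sig = (2;())
  {2,7}:  v_{2} + v_{7} = v_{6}  so sig = (2;(1))
  {5,8}:  v_{5} + v_{8} = v_{1}  so sig = (2;(1))
  {6,10}:  v_{6} + v_{10} = v_{7}  so sig = (2;(1))
  {2,3}:  v_{2} + v_{3} = v_{8} + v_{9}  so sig = (2;(1,1))
  {3,4}:  v_{3} + v_{4} = v_{8} + v_{10}  so sig = (2;(1,1))
  {5,11}:  v_{5} + v_{11} = v_{3} + v_{10}  so sig = (2;(1,1))
  {1,11}:  v_{1} + v_{11} = v_{3} + v_{8} + v_{10}  so sig = (2;(1,1,1))
  {3,6}:  v_{3} + v_{6} = v_{7} + v_{8} + v_{9}  so sig = (2;(1,1,1))
  {2,5}:  v_{2} + v_{5} = v_{7} + 2·v_{8} + v_{9}  so sig = (2;(1,1,2))
  {4,5}:  v_{4} + v_{5} = v_{7} + 2·v_{8} + v_{10}  so sig = (2;(1,1,2))
  {1,2}:  v_{1} + v_{2} = v_{7} + 3·v_{8} + v_{9}  so sig = (2;(1,1,3))
  {1,4}:  v_{1} + v_{4} = v_{7} + 3·v_{8} + v_{10}  so sig = (2;(1,1,3))
  {5,6}:  v_{5} + v_{6} = 2·v_{7} + 2·v_{8} + v_{9}  so sig = (2;(1,2,2))
  {1,6}:  v_{1} + v_{6} = 2·v_{7} + 3·v_{8} + v_{9}  so sig = (2;(1,2,3))
  {6,8,11}:  v_{6} + v_{8} + v_{11} = 0  so sig = (3;())
  {3,7,8}:  v_{3} + v_{7} + v_{8} = v_{5}  so sig = (3;(1))
  {7,8,11}:  v_{7} + v_{8} + v_{11} = v_{10}  so sig = (3;(1))
  {8,9,10}:  v_{8} + v_{9} + v_{10} = v_{3}  so sig = (3;(1))
  {1,9,10}:  v_{1} + v_{9} + v_{10} = v_{3} + v_{5}  so sig = (3;(1,1))
  {3,7,11}:  v_{3} + v_{7} + v_{11} = v_{9} + 2·v_{10}  so sig = (3;(1,2))
  {5,9,10}:  v_{5} + v_{9} + v_{10} = 2·v_{3} + v_{7}  so sig = (3;(1,2))
  {1,3,7}:  v_{1} + v_{3} + v_{7} = 2·v_{5}  so sig = (3;(2))

so the primitive-relation signature multiset is
    (2;())
    (2;())
    (2;(1))
    (2;(1))
    (2;(1))
    (2;(1,1))
    (2;(1,1))
    (2;(1,1))
    (2;(1,1,1))
    (2;(1,1,1))
    (2;(1,1,2))
    (2;(1,1,2))
    (2;(1,1,3))
    (2;(1,1,3))
    (2;(1,2,2))
    (2;(1,2,3))
    (3;())
    (3;(1))
    (3;(1))
    (3;(1))
    (3;(1,1))
    (3;(1,2))
    (3;(1,2))
    (3;(2))


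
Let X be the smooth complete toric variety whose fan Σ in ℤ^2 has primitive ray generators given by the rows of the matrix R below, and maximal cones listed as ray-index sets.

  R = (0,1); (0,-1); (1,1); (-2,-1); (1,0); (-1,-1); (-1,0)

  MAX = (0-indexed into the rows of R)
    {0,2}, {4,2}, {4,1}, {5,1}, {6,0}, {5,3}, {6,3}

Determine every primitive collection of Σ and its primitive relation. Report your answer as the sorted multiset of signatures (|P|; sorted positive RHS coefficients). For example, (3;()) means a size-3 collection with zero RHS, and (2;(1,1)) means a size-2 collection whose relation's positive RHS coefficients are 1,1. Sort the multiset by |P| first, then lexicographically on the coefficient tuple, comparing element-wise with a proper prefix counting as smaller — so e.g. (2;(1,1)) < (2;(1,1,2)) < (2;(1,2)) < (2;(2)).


Σ has 14 primitive collections:

  P = {0,1}:  v_{0} + v_{1} = 0 ; sig = (2;())
  P = {2,5}:  v_{2} + v_{5} = 0 ; sig = (2;())
  P = {4,6}:  v_{4} + v_{6} = 0 ; sig = (2;())
  P = {0,4}:  v_{0} + v_{4} = v_{2} ; sig = (2;(1))
  P = {0,5}:  v_{0} + v_{5} = v_{6} ; sig = (2;(1))
  P = {1,2}:  v_{1} + v_{2} = v_{4} ; sig = (2;(1))
  P = {1,6}:  v_{1} + v_{6} = v_{5} ; sig = (2;(1))
  P = {2,3}:  v_{2} + v_{3} = v_{6} ; sig = (2;(1))
  P = {2,6}:  v_{2} + v_{6} = v_{0} ; sig = (2;(1))
  P = {3,4}:  v_{3} + v_{4} = v_{5} ; sig = (2;(1))
  P = {4,5}:  v_{4} + v_{5} = v_{1} ; sig = (2;(1))
  P = {5,6}:  v_{5} + v_{6} = v_{3} ; sig = (2;(1))
  P = {0,3}:  v_{0} + v_{3} = 2·v_{6} ; sig = (2;(2))
  P = {1,3}:  v_{1} + v_{3} = 2·v_{5} ; sig = (2;(2))

so the primitive-relation signature multiset is
{ (2;()) ×3,  (2;(1)) ×9,  (2;(2)) ×2 }


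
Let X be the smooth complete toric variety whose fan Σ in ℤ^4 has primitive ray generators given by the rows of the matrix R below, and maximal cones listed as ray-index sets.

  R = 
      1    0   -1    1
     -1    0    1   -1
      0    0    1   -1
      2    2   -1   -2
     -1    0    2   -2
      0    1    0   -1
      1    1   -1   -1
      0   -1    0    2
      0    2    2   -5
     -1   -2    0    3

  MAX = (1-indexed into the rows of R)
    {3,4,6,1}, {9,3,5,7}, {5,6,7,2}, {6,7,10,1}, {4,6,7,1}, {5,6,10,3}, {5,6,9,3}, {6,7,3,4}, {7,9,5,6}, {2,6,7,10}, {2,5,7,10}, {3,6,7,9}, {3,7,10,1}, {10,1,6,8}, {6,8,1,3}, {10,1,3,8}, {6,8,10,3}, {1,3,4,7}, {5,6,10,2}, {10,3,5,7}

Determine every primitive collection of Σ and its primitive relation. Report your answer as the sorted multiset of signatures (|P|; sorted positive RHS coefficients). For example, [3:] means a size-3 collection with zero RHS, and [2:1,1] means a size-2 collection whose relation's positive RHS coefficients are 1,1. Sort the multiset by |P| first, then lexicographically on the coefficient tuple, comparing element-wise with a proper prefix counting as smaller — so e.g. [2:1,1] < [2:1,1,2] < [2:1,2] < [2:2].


Δ(Σ) — 10 vertices, 20 min non-faces:

  • {1,2}:  v_{1} + v_{2} = 0  so sig = [2:]
  • {1,5}:  v_{1} + v_{5} = v_{3}  so sig = [2:1]
  • {2,3}:  v_{2} + v_{3} = v_{5}  so sig = [2:1]
  • {4,10}:  v_{4} + v_{10} = v_{1}  so sig = [2:1]
  • {7,8}:  v_{7} + v_{8} = v_{1}  so sig = [2:1]
  • {9,10}:  v_{9} + v_{10} = v_{5}  so sig = [2:1]
  • {2,4}:  v_{2} + v_{4} = v_{3} + v_{6} + v_{7}  so sig = [2:1,1,1]
  • {2,8}:  v_{2} + v_{8} = v_{3} + v_{6} + v_{10}  so sig = [2:1,1,1]
  • {1,9}:  v_{1} + v_{9} = 2·v_{3} + v_{6} + v_{7}  so sig = [2:1,1,2]
  • {2,9}:  v_{2} + v_{9} = 2·v_{5} + v_{6} + v_{7}  so sig = [2:1,1,2]
  • {4,5}:  v_{4} + v_{5} = 2·v_{3} + v_{6} + v_{7}  so sig = [2:1,1,2]
  • {4,8}:  v_{4} + v_{8} = 2·v_{1} + v_{3} + v_{6}  so sig = [2:1,1,2]
  • {5,8}:  v_{5} + v_{8} = 2·v_{3} + v_{6} + v_{10}  so sig = [2:1,1,2]
  • {8,9}:  v_{8} + v_{9} = 2·v_{3} + v_{6}  so sig = [2:1,2]
  • {4,9}:  v_{4} + v_{9} = 3·v_{3} + 2·v_{6} + 2·v_{7}  so sig = [2:2,2,3]
  • {3,6,7,10}:  v_{3} + v_{6} + v_{7} + v_{10} = 0  so sig = [4:]
  • {1,3,6,7}:  v_{1} + v_{3} + v_{6} + v_{7} = v_{4}  so sig = [4:1]
  • {1,3,6,10}:  v_{1} + v_{3} + v_{6} + v_{10} = v_{8}  so sig = [4:1]
  • {3,5,6,7}:  v_{3} + v_{5} + v_{6} + v_{7} = v_{9}  so sig = [4:1]
  • {5,6,7,10}:  v_{5} + v_{6} + v_{7} + v_{10} = v_{2}  so sig = [4:1]

so the primitive-relation signature multiset is
    |P|=2: 15 collections, coeffs (), (1), (1), (1), (1), (1), (1,1,1), (1,1,1), (1,1,2), (1,1,2), (1,1,2), (1,1,2), (1,1,2), (1,2), (2,2,3)
    |P|=4: 5 collections, coeffs (), (1), (1), (1), (1)


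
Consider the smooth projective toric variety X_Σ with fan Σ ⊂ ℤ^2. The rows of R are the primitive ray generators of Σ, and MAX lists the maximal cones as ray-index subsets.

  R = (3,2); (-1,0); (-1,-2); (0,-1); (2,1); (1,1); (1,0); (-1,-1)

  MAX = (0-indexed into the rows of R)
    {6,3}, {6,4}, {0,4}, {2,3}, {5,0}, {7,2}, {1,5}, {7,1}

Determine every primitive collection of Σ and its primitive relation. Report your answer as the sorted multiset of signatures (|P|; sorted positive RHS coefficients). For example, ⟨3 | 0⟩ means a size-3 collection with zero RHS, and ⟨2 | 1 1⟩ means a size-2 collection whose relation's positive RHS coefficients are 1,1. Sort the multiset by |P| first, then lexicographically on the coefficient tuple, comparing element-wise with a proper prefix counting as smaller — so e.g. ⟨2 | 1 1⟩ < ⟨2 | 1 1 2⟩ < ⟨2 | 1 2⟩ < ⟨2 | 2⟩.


20 minimal non-faces of Δ(Σ) (on 8 rays):

  P = {1,6}:  v_{1} + v_{6} = 0  →  sig = ⟨2 | 0⟩
  P = {5,7}:  v_{5} + v_{7} = 0  →  sig = ⟨2 | 0⟩
  P = {0,7}:  v_{0} + v_{7} = v_{4}  →  sig = ⟨2 | 1⟩
  P = {1,3}:  v_{1} + v_{3} = v_{7}  →  sig = ⟨2 | 1⟩
  P = {1,4}:  v_{1} + v_{4} = v_{5}  →  sig = ⟨2 | 1⟩
  P = {2,5}:  v_{2} + v_{5} = v_{3}  →  sig = ⟨2 | 1⟩
  P = {3,5}:  v_{3} + v_{5} = v_{6}  →  sig = ⟨2 | 1⟩
  P = {3,7}:  v_{3} + v_{7} = v_{2}  →  sig = ⟨2 | 1⟩
  P = {4,5}:  v_{4} + v_{5} = v_{0}  →  sig = ⟨2 | 1⟩
  P = {4,7}:  v_{4} + v_{7} = v_{6}  →  sig = ⟨2 | 1⟩
  P = {5,6}:  v_{5} + v_{6} = v_{4}  →  sig = ⟨2 | 1⟩
  P = {6,7}:  v_{6} + v_{7} = v_{3}  →  sig = ⟨2 | 1⟩
  P = {0,3}:  v_{0} + v_{3} = v_{4} + v_{6}  →  sig = ⟨2 | 1 1⟩
  P = {2,4}:  v_{2} + v_{4} = v_{3} + v_{6}  →  sig = ⟨2 | 1 1⟩
  P = {0,1}:  v_{0} + v_{1} = 2·v_{5}  →  sig = ⟨2 | 2⟩
  P = {0,2}:  v_{0} + v_{2} = 2·v_{6}  →  sig = ⟨2 | 2⟩
  P = {0,6}:  v_{0} + v_{6} = 2·v_{4}  →  sig = ⟨2 | 2⟩
  P = {1,2}:  v_{1} + v_{2} = 2·v_{7}  →  sig = ⟨2 | 2⟩
  P = {2,6}:  v_{2} + v_{6} = 2·v_{3}  →  sig = ⟨2 | 2⟩
  P = {3,4}:  v_{3} + v_{4} = 2·v_{6}  →  sig = ⟨2 | 2⟩

so the primitive-relation signature multiset is
{ ⟨2 | 0⟩ ×2,  ⟨2 | 1⟩ ×10,  ⟨2 | 1 1⟩ ×2,  ⟨2 | 2⟩ ×6 }


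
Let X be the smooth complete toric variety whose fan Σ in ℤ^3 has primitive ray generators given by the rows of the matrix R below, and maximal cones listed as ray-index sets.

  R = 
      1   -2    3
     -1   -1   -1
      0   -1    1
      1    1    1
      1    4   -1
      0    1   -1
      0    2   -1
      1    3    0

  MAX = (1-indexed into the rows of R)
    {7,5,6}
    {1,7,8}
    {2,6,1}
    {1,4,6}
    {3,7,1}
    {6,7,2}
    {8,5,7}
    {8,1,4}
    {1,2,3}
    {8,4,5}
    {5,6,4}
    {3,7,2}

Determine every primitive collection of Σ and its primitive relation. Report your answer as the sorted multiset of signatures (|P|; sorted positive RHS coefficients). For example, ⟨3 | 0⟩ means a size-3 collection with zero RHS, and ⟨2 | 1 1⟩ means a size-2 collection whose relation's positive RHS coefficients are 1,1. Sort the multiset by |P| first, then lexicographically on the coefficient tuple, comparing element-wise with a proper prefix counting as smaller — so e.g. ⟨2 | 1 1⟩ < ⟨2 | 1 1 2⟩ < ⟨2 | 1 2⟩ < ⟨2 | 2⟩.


Primitive collections (12):

  • {2,4}:  v_{2} + v_{4} = 0 ; sig = ⟨2 | 0⟩
  • {3,6}:  v_{3} + v_{6} = 0 ; sig = ⟨2 | 0⟩
  • {2,8}:  v_{2} + v_{8} = v_{7} ; sig = ⟨2 | 1⟩
  • {3,5}:  v_{3} + v_{5} = v_{8} ; sig = ⟨2 | 1⟩
  • {4,7}:  v_{4} + v_{7} = v_{8} ; sig = ⟨2 | 1⟩
  • {6,8}:  v_{6} + v_{8} = v_{5} ; sig = ⟨2 | 1⟩
  • {2,5}:  v_{2} + v_{5} = v_{6} + v_{7} ; sig = ⟨2 | 1 1⟩
  • {3,4}:  v_{3} + v_{4} = v_{1} + v_{7} ; sig = ⟨2 | 1 1⟩
  • {3,8}:  v_{3} + v_{8} = v_{1} + 2·v_{7} ; sig = ⟨2 | 1 2⟩
  • {1,5}:  v_{1} + v_{5} = 2·v_{4} ; sig = ⟨2 | 2⟩
  • {1,2,7}:  v_{1} + v_{2} + v_{7} = v_{3} ; sig = ⟨3 | 1⟩
  • {1,6,7}:  v_{1} + v_{6} + v_{7} = v_{4} ; sig = ⟨3 | 1⟩

Sorted signature multiset PRS(X):
[⟨2 | 0⟩, ⟨2 | 0⟩, ⟨2 | 1⟩, ⟨2 | 1⟩, ⟨2 | 1⟩, ⟨2 | 1⟩, ⟨2 | 1 1⟩, ⟨2 | 1 1⟩, ⟨2 | 1 2⟩, ⟨2 | 2⟩, ⟨3 | 1⟩, ⟨3 | 1⟩]


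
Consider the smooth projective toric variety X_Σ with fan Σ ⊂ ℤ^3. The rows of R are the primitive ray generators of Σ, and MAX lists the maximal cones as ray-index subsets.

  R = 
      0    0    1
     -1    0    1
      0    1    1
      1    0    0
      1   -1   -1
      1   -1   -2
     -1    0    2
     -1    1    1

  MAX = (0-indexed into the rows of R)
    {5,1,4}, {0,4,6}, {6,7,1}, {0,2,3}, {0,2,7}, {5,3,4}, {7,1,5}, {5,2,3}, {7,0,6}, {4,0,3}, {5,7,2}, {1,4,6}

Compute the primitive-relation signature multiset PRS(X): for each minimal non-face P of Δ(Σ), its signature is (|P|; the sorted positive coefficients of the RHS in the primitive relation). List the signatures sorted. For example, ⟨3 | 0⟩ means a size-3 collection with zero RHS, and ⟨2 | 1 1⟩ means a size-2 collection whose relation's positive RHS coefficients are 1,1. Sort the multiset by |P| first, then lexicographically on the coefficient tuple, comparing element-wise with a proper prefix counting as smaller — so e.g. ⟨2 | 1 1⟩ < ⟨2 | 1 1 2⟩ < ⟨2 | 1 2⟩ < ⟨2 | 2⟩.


Minimal non-faces — 10 found among 8 rays, 12 max cones:

  P = {4,7}:  v_{4} + v_{7} = 0 — sig = ⟨2 | 0⟩
  P = {0,1}:  v_{0} + v_{1} = v_{6} — sig = ⟨2 | 1⟩
  P = {0,5}:  v_{0} + v_{5} = v_{4} — sig = ⟨2 | 1⟩
  P = {1,3}:  v_{1} + v_{3} = v_{0} — sig = ⟨2 | 1⟩
  P = {2,4}:  v_{2} + v_{4} = v_{3} — sig = ⟨2 | 1⟩
  P = {3,7}:  v_{3} + v_{7} = v_{2} — sig = ⟨2 | 1⟩
  P = {1,2}:  v_{1} + v_{2} = v_{0} + v_{7} — sig = ⟨2 | 1 1⟩
  P = {5,6}:  v_{5} + v_{6} = v_{1} + v_{4} — sig = ⟨2 | 1 1⟩
  P = {2,6}:  v_{2} + v_{6} = 2·v_{0} + v_{7} — sig = ⟨2 | 1 2⟩
  P = {3,6}:  v_{3} + v_{6} = 2·v_{0} — sig = ⟨2 | 2⟩

Sorted signature multiset PRS(X):
    |P|=2: 10 collections, coeffs (), (1), (1), (1), (1), (1), (1,1), (1,1), (1,2), (2)


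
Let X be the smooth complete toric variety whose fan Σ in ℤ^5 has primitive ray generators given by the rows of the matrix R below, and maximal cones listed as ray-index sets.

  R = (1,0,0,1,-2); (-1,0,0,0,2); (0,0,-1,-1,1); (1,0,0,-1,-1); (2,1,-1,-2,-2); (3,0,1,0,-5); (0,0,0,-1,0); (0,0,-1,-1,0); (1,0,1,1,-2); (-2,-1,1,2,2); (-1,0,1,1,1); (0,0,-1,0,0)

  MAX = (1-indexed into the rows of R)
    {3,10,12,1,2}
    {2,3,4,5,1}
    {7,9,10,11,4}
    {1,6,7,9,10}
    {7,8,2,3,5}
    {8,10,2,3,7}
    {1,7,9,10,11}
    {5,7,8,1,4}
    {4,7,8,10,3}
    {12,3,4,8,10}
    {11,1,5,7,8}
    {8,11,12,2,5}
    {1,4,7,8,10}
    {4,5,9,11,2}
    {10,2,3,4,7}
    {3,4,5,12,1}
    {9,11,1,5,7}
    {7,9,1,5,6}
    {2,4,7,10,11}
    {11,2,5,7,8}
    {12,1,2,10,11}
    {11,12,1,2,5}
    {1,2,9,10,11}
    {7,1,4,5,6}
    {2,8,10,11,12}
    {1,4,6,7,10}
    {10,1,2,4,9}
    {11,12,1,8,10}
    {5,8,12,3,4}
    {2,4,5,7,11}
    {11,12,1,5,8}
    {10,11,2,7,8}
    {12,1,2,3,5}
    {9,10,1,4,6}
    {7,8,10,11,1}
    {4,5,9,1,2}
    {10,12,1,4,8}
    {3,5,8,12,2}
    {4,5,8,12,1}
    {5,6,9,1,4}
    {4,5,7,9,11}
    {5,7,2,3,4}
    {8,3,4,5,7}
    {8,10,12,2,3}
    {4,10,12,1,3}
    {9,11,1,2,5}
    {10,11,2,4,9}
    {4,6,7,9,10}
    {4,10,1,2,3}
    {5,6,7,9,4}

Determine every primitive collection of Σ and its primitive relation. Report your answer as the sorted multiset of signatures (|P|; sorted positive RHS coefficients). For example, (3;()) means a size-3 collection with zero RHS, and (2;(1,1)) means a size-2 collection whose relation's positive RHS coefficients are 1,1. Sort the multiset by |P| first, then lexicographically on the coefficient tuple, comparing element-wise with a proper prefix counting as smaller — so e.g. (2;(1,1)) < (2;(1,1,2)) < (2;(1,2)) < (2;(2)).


|primitive collections| = 22. Relations:

  P={5,10}:  v_{5} + v_{10} = 0  so sig = (2;())
  P={3,11}:  v_{3} + v_{11} = v_{2}  so sig = (2;(1))
  P={7,12}:  v_{7} + v_{12} = v_{8}  so sig = (2;(1))
  P={9,12}:  v_{9} + v_{12} = v_{1}  so sig = (2;(1))
  P={2,6}:  v_{2} + v_{6} = v_{4} + v_{9}  so sig = (2;(1,1))
  P={8,9}:  v_{8} + v_{9} = v_{1} + v_{7}  so sig = (2;(1,1))
  P={3,9}:  v_{3} + v_{9} = v_{1} + v_{2} + v_{4}  so sig = (2;(1,1,1))
  P={6,12}:  v_{6} + v_{12} = 2·v_{1} + v_{4} + v_{7}  so sig = (2;(1,1,2))
  P={3,6}:  v_{3} + v_{6} = v_{1} + 2·v_{4}  so sig = (2;(1,2))
  P={6,11}:  v_{6} + v_{11} = v_{7} + 2·v_{9}  so sig = (2;(1,2))
  P={6,8}:  v_{6} + v_{8} = 2·v_{1} + v_{4} + 2·v_{7}  so sig = (2;(1,2,2))
  P={1,2,7}:  v_{1} + v_{2} + v_{7} = 0  so sig = (3;())
  P={4,11,12}:  v_{4} + v_{11} + v_{12} = 0  so sig = (3;())
  P={1,2,8}:  v_{1} + v_{2} + v_{8} = v_{12}  so sig = (3;(1))
  P={1,4,11}:  v_{1} + v_{4} + v_{11} = v_{9}  so sig = (3;(1))
  P={2,4,12}:  v_{2} + v_{4} + v_{12} = v_{3}  so sig = (3;(1))
  P={4,8,11}:  v_{4} + v_{8} + v_{11} = v_{7}  so sig = (3;(1))
  P={1,3,7}:  v_{1} + v_{3} + v_{7} = v_{4} + v_{12}  so sig = (3;(1,1))
  P={2,4,8}:  v_{2} + v_{4} + v_{8} = v_{3} + v_{7}  so sig = (3;(1,1))
  P={2,7,9}:  v_{2} + v_{7} + v_{9} = v_{4} + v_{11}  so sig = (3;(1,1))
  P={1,3,8}:  v_{1} + v_{3} + v_{8} = v_{4} + 2·v_{12}  so sig = (3;(1,2))
  P={1,4,7,9}:  v_{1} + v_{4} + v_{7} + v_{9} = v_{6}  so sig = (4;(1))

Signatures (|P|; sorted positive RHS coefficients), sorted:
    (2;())
    (2;(1))
    (2;(1))
    (2;(1))
    (2;(1,1))
    (2;(1,1))
    (2;(1,1,1))
    (2;(1,1,2))
    (2;(1,2))
    (2;(1,2))
    (2;(1,2,2))
    (3;())
    (3;())
    (3;(1))
    (3;(1))
    (3;(1))
    (3;(1))
    (3;(1,1))
    (3;(1,1))
    (3;(1,1))
    (3;(1,2))
    (4;(1))


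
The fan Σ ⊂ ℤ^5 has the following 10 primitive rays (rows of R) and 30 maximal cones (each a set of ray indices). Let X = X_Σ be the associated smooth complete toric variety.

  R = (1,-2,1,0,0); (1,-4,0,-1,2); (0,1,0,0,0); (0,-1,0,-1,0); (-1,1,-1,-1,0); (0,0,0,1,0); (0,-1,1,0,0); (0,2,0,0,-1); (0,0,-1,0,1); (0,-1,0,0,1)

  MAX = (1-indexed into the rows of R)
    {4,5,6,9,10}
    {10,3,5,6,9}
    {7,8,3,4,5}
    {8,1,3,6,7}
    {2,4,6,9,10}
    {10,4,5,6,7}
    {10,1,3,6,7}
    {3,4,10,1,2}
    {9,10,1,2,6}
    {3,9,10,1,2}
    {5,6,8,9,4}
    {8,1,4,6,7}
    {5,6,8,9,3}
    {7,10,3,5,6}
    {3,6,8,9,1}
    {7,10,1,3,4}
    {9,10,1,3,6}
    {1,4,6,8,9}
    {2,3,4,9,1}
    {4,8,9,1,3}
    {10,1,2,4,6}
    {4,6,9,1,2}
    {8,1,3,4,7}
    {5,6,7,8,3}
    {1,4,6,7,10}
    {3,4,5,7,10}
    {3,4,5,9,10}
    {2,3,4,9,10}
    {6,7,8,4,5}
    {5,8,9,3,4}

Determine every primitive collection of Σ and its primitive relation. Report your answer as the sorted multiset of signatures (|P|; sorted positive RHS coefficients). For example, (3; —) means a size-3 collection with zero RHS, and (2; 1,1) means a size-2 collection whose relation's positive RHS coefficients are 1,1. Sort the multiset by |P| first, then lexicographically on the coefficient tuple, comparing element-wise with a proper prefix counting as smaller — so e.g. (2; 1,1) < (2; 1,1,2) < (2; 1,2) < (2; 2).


9 minimal non-faces of Δ(Σ) (on 10 rays):

  {1,5}:  v_{1} + v_{5} = v_{4}  ⟹  sig = (2; 1)
  {7,9}:  v_{7} + v_{9} = v_{10}  ⟹  sig = (2; 1)
  {8,10}:  v_{8} + v_{10} = v_{3}  ⟹  sig = (2; 1)
  {2,8}:  v_{2} + v_{8} = v_{1} + v_{3} + v_{4} + v_{9}  ⟹  sig = (2; 1,1,1,1)
  {2,5}:  v_{2} + v_{5} = 2·v_{4} + v_{9} + v_{10}  ⟹  sig = (2; 1,1,2)
  {2,7}:  v_{2} + v_{7} = v_{1} + v_{4} + 2·v_{10}  ⟹  sig = (2; 1,1,2)
  {3,4,6}:  v_{3} + v_{4} + v_{6} = 0  ⟹  sig = (3; —)
  {2,3,6}:  v_{2} + v_{3} + v_{6} = v_{1} + v_{9} + v_{10}  ⟹  sig = (3; 1,1,1)
  {1,4,9,10}:  v_{1} + v_{4} + v_{9} + v_{10} = v_{2}  ⟹  sig = (4; 1)

Signatures (|P|; sorted positive RHS coefficients), sorted:
    |P|=2: 6 collections, coeffs (1), (1), (1), (1,1,1,1), (1,1,2), (1,1,2)
    |P|=3: 2 collections, coeffs (), (1,1,1)
    |P|=4: 1 collection, coeffs (1)


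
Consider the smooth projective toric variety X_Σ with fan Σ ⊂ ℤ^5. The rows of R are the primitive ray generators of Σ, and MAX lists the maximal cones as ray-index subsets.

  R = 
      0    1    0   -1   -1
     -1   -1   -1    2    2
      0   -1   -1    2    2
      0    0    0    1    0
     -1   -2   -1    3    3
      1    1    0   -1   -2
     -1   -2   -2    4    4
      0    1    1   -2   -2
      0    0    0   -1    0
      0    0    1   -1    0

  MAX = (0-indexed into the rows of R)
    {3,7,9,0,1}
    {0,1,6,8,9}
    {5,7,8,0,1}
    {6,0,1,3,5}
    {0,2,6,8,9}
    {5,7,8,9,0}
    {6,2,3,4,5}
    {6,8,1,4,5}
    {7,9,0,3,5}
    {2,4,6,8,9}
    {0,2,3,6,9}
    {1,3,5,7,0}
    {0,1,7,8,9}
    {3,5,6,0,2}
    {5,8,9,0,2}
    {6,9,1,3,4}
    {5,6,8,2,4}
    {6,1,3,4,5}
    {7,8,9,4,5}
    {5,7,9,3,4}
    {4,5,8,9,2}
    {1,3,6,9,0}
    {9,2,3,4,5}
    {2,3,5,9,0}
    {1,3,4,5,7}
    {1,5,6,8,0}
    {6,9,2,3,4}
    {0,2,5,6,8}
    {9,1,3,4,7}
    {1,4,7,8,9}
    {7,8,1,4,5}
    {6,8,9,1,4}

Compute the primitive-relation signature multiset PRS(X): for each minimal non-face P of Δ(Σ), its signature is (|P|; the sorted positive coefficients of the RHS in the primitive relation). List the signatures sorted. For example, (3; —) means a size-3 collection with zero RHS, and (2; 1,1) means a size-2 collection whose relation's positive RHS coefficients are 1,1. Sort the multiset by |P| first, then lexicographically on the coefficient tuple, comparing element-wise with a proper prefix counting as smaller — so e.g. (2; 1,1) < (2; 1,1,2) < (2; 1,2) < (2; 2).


7 minimal non-faces of Δ(Σ) (on 10 rays):

  P = {2,7}:  v_{2} + v_{7} = 0  ⟹  sig = (2; —)
  P = {3,8}:  v_{3} + v_{8} = 0  ⟹  sig = (2; —)
  P = {0,4}:  v_{0} + v_{4} = v_{1}  ⟹  sig = (2; 1)
  P = {1,2}:  v_{1} + v_{2} = v_{6}  ⟹  sig = (2; 1)
  P = {6,7}:  v_{6} + v_{7} = v_{1}  ⟹  sig = (2; 1)
  P = {1,5,9}:  v_{1} + v_{5} + v_{9} = 0  ⟹  sig = (3; —)
  P = {5,6,9}:  v_{5} + v_{6} + v_{9} = v_{2}  ⟹  sig = (3; 1)

Signatures (|P|; sorted positive RHS coefficients), sorted:
[(2; —), (2; —), (2; 1), (2; 1), (2; 1), (3; —), (3; 1)]
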